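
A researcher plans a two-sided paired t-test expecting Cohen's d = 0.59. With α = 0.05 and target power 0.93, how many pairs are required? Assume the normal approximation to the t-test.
n = 34 pairs

Sample size formula (paired t-test, normal approximation):
n = ((z_{α/2} + z_β) / d)²

z_{α/2} = 1.960 (for α = 0.05, two-sided)
z_β = 1.476 (for power = 0.93)
d = 0.59

n = ((1.960 + 1.476) / 0.59)²
n = (5.824)²
n ≈ 33.92
Round up to the next whole number: n = 34 pairs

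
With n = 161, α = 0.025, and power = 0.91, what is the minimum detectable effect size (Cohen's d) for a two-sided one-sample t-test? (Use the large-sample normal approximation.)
d ≈ 0.28

Minimum detectable effect (one-sample t-test, normal approximation):
d = (z_{α/2} + z_β) / √n
d = (2.241 + 1.341) / √161
d = 3.582 / 12.689
d ≈ 0.28

By Cohen's convention (0.2 small / 0.5 medium / 0.8 large): small effect.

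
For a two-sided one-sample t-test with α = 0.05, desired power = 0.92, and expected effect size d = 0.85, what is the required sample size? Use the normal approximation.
n = 16

Sample size formula (one-sample t-test, normal approximation):
n = ((z_{α/2} + z_β) / d)²

z_{α/2} = 1.960 (for α = 0.05, two-sided)
z_β = 1.405 (for power = 0.92)
d = 0.85

n = ((1.960 + 1.405) / 0.85)²
n = (3.959)²
n ≈ 15.67
Round up to the next whole number: n = 16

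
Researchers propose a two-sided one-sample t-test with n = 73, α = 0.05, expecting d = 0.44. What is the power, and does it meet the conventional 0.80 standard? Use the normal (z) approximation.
Power ≈ 0.96; the study is adequately powered (power ≥ 0.80)

Power calculation (one-sample t-test, normal approximation):
z_β = d · √n - z_{α/2}
z_β = 0.44 · √73 - 1.960
z_β = 0.44 · 8.544 - 1.960
z_β = 1.799

Power = Φ(z_β) = Φ(1.799) ≈ 0.964

Effect size d = 0.44 is small by Cohen's convention (0.2/0.5/0.8).

Threshold: power ≥ 0.80 is conventionally adequate.
Power ≈ 0.96 → the study is adequately powered (power ≥ 0.80).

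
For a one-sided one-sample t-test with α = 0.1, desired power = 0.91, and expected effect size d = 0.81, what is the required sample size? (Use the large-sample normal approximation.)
n = 11

Sample size formula (one-sample t-test, normal approximation):
n = ((z_α + z_β) / d)²

z_α = 1.282 (for α = 0.1, one-sided)
z_β = 1.341 (for power = 0.91)
d = 0.81

n = ((1.282 + 1.341) / 0.81)²
n = (3.238)²
n ≈ 10.48
Round up to the next whole number: n = 11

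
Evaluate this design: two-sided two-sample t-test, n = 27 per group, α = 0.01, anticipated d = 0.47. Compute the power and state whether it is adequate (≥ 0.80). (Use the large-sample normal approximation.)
Power ≈ 0.20; the study is underpowered (power < 0.80)

Power calculation (two-sample t-test, normal approximation):
z_β = d · √(n/2) - z_{α/2}
z_β = 0.47 · √(27/2) - 2.576
z_β = 0.47 · 3.674 - 2.576
z_β = -0.849

Power = Φ(z_β) = Φ(-0.849) ≈ 0.198

Effect size d = 0.47 is small by Cohen's convention (0.2/0.5/0.8).

Threshold: power ≥ 0.80 is conventionally adequate.
Power ≈ 0.20 → the study is underpowered (power < 0.80).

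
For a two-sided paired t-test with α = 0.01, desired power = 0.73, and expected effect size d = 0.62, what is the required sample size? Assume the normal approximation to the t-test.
n = 27 pairs

Sample size formula (paired t-test, normal approximation):
n = ((z_{α/2} + z_β) / d)²

z_{α/2} = 2.576 (for α = 0.01, two-sided)
z_β = 0.613 (for power = 0.73)
d = 0.62

n = ((2.576 + 0.613) / 0.62)²
n = (5.144)²
n ≈ 26.46
Round up to the next whole number: n = 27 pairs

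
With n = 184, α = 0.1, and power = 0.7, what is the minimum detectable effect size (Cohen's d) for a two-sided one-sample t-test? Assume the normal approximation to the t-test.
d ≈ 0.16

Minimum detectable effect (one-sample t-test, normal approximation):
d = (z_{α/2} + z_β) / √n
d = (1.645 + 0.524) / √184
d = 2.169 / 13.565
d ≈ 0.16

By Cohen's convention (0.2 small / 0.5 medium / 0.8 large): very small effect.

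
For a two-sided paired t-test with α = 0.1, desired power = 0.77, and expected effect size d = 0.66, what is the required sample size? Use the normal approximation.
n = 14 pairs

Sample size formula (paired t-test, normal approximation):
n = ((z_{α/2} + z_β) / d)²

z_{α/2} = 1.645 (for α = 0.1, two-sided)
z_β = 0.739 (for power = 0.77)
d = 0.66

n = ((1.645 + 0.739) / 0.66)²
n = (3.612)²
n ≈ 13.05
Round up to the next whole number: n = 14 pairs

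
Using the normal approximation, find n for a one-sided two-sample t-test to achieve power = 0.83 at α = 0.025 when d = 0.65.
n = 41 per group

Sample size formula (two-sample t-test, normal approximation):
n = 2 · ((z_α + z_β) / d)²

z_α = 1.960 (for α = 0.025, one-sided)
z_β = 0.954 (for power = 0.83)
d = 0.65

n = 2 · ((1.960 + 0.954) / 0.65)²
n = 2 · (4.483)²
n ≈ 40.19
Round up to the next whole number: n = 41 per group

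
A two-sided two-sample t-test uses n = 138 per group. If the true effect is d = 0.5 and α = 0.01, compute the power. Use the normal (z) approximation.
Power ≈ 0.94

Power calculation (two-sample t-test, normal approximation):
z_β = d · √(n/2) - z_{α/2}
z_β = 0.5 · √(138/2) - 2.576
z_β = 0.5 · 8.307 - 2.576
z_β = 1.577

Power = Φ(z_β) = Φ(1.577) ≈ 0.943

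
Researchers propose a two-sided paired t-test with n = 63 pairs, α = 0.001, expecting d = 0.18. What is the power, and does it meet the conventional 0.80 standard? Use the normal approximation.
Power ≈ 0.03; the study is underpowered (power < 0.80)

Power calculation (paired t-test, normal approximation):
z_β = d · √n - z_{α/2}
z_β = 0.18 · √63 - 3.291
z_β = 0.18 · 7.937 - 3.291
z_β = -1.862

Power = Φ(z_β) = Φ(-1.862) ≈ 0.031

Effect size d = 0.18 is very small by Cohen's convention (0.2/0.5/0.8).

Threshold: power ≥ 0.80 is conventionally adequate.
Power ≈ 0.03 → the study is underpowered (power < 0.80).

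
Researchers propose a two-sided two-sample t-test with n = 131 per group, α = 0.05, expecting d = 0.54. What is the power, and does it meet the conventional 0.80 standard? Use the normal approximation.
Power ≈ 0.99; the study is adequately powered (power ≥ 0.80)

Power calculation (two-sample t-test, normal approximation):
z_β = d · √(n/2) - z_{α/2}
z_β = 0.54 · √(131/2) - 1.960
z_β = 0.54 · 8.093 - 1.960
z_β = 2.410

Power = Φ(z_β) = Φ(2.410) ≈ 0.992

Effect size d = 0.54 is medium by Cohen's convention (0.2/0.5/0.8).

Threshold: power ≥ 0.80 is conventionally adequate.
Power ≈ 0.99 → the study is adequately powered (power ≥ 0.80).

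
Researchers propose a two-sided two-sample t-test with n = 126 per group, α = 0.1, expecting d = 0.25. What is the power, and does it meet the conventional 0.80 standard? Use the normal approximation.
Power ≈ 0.63; the study is underpowered (power < 0.80)

Power calculation (two-sample t-test, normal approximation):
z_β = d · √(n/2) - z_{α/2}
z_β = 0.25 · √(126/2) - 1.645
z_β = 0.25 · 7.937 - 1.645
z_β = 0.339

Power = Φ(z_β) = Φ(0.339) ≈ 0.633

Effect size d = 0.25 is small by Cohen's convention (0.2/0.5/0.8).

Threshold: power ≥ 0.80 is conventionally adequate.
Power ≈ 0.63 → the study is underpowered (power < 0.80).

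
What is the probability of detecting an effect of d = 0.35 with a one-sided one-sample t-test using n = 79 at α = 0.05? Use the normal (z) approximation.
Power ≈ 0.93

Power calculation (one-sample t-test, normal approximation):
z_β = d · √n - z_α
z_β = 0.35 · √79 - 1.645
z_β = 0.35 · 8.888 - 1.645
z_β = 1.466

Power = Φ(z_β) = Φ(1.466) ≈ 0.929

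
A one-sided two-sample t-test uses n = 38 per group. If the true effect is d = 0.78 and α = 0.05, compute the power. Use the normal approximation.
Power ≈ 0.96

Power calculation (two-sample t-test, normal approximation):
z_β = d · √(n/2) - z_α
z_β = 0.78 · √(38/2) - 1.645
z_β = 0.78 · 4.359 - 1.645
z_β = 1.755

Power = Φ(z_β) = Φ(1.755) ≈ 0.960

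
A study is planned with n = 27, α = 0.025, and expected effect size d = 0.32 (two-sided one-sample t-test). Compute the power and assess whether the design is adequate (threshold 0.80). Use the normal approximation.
Power ≈ 0.28; the study is underpowered (power < 0.80)

Power calculation (one-sample t-test, normal approximation):
z_β = d · √n - z_{α/2}
z_β = 0.32 · √27 - 2.241
z_β = 0.32 · 5.196 - 2.241
z_β = -0.579

Power = Φ(z_β) = Φ(-0.579) ≈ 0.281

Effect size d = 0.32 is small by Cohen's convention (0.2/0.5/0.8).

Threshold: power ≥ 0.80 is conventionally adequate.
Power ≈ 0.28 → the study is underpowered (power < 0.80).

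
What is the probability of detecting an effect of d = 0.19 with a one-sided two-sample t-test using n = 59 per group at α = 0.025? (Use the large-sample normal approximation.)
Power ≈ 0.18

Power calculation (two-sample t-test, normal approximation):
z_β = d · √(n/2) - z_α
z_β = 0.19 · √(59/2) - 1.960
z_β = 0.19 · 5.431 - 1.960
z_β = -0.928

Power = Φ(z_β) = Φ(-0.928) ≈ 0.177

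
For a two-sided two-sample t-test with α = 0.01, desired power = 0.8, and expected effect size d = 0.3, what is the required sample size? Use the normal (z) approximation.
n = 260 per group

Sample size formula (two-sample t-test, normal approximation):
n = 2 · ((z_{α/2} + z_β) / d)²

z_{α/2} = 2.576 (for α = 0.01, two-sided)
z_β = 0.842 (for power = 0.8)
d = 0.3

n = 2 · ((2.576 + 0.842) / 0.3)²
n = 2 · (11.393)²
n ≈ 259.60
Round up to the next whole number: n = 260 per group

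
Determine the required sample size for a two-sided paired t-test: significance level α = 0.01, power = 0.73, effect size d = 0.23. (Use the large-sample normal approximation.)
n = 193 pairs

Sample size formula (paired t-test, normal approximation):
n = ((z_{α/2} + z_β) / d)²

z_{α/2} = 2.576 (for α = 0.01, two-sided)
z_β = 0.613 (for power = 0.73)
d = 0.23

n = ((2.576 + 0.613) / 0.23)²
n = (13.865)²
n ≈ 192.24
Round up to the next whole number: n = 193 pairs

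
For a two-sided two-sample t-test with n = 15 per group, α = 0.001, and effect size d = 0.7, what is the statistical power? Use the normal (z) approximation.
Power ≈ 0.08

Power calculation (two-sample t-test, normal approximation):
z_β = d · √(n/2) - z_{α/2}
z_β = 0.7 · √(15/2) - 3.291
z_β = 0.7 · 2.739 - 3.291
z_β = -1.373

Power = Φ(z_β) = Φ(-1.373) ≈ 0.085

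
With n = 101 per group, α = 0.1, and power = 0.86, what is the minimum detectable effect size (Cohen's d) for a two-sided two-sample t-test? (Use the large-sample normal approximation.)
d ≈ 0.38

Minimum detectable effect (two-sample t-test, normal approximation):
d = (z_{α/2} + z_β) / √(n/2)
d = (1.645 + 1.080) / √(101/2)
d = 2.725 / 7.106
d ≈ 0.38

By Cohen's convention (0.2 small / 0.5 medium / 0.8 large): small effect.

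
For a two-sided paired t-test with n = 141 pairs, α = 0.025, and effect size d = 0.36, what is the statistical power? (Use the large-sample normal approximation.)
Power ≈ 0.98

Power calculation (paired t-test, normal approximation):
z_β = d · √n - z_{α/2}
z_β = 0.36 · √141 - 2.241
z_β = 0.36 · 11.874 - 2.241
z_β = 2.033

Power = Φ(z_β) = Φ(2.033) ≈ 0.979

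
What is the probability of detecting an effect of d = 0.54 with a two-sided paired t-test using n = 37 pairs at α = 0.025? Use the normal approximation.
Power ≈ 0.85

Power calculation (paired t-test, normal approximation):
z_β = d · √n - z_{α/2}
z_β = 0.54 · √37 - 2.241
z_β = 0.54 · 6.083 - 2.241
z_β = 1.043

Power = Φ(z_β) = Φ(1.043) ≈ 0.852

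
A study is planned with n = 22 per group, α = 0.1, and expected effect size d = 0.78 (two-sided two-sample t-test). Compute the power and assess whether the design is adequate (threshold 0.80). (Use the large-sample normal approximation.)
Power ≈ 0.83; the study is adequately powered (power ≥ 0.80)

Power calculation (two-sample t-test, normal approximation):
z_β = d · √(n/2) - z_{α/2}
z_β = 0.78 · √(22/2) - 1.645
z_β = 0.78 · 3.317 - 1.645
z_β = 0.942

Power = Φ(z_β) = Φ(0.942) ≈ 0.827

Effect size d = 0.78 is medium by Cohen's convention (0.2/0.5/0.8).

Threshold: power ≥ 0.80 is conventionally adequate.
Power ≈ 0.83 → the study is adequately powered (power ≥ 0.80).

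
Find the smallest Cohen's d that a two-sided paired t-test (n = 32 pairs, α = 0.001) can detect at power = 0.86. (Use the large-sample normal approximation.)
d ≈ 0.77

Minimum detectable effect (paired t-test, normal approximation):
d = (z_{α/2} + z_β) / √n
d = (3.291 + 1.080) / √32
d = 4.371 / 5.657
d ≈ 0.77

By Cohen's convention (0.2 small / 0.5 medium / 0.8 large): medium effect.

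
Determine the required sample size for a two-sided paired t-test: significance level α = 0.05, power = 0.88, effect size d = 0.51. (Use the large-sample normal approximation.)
n = 38 pairs

Sample size formula (paired t-test, normal approximation):
n = ((z_{α/2} + z_β) / d)²

z_{α/2} = 1.960 (for α = 0.05, two-sided)
z_β = 1.175 (for power = 0.88)
d = 0.51

n = ((1.960 + 1.175) / 0.51)²
n = (6.147)²
n ≈ 37.79
Round up to the next whole number: n = 38 pairs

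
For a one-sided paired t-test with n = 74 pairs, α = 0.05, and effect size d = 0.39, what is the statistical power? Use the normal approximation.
Power ≈ 0.96

Power calculation (paired t-test, normal approximation):
z_β = d · √n - z_α
z_β = 0.39 · √74 - 1.645
z_β = 0.39 · 8.602 - 1.645
z_β = 1.710

Power = Φ(z_β) = Φ(1.710) ≈ 0.956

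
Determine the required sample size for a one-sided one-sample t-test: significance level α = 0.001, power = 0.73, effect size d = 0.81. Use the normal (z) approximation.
n = 21

Sample size formula (one-sample t-test, normal approximation):
n = ((z_α + z_β) / d)²

z_α = 3.090 (for α = 0.001, one-sided)
z_β = 0.613 (for power = 0.73)
d = 0.81

n = ((3.090 + 0.613) / 0.81)²
n = (4.572)²
n ≈ 20.90
Round up to the next whole number: n = 21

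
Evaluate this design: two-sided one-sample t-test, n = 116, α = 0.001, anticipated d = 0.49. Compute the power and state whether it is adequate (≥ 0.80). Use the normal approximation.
Power ≈ 0.98; the study is adequately powered (power ≥ 0.80)

Power calculation (one-sample t-test, normal approximation):
z_β = d · √n - z_{α/2}
z_β = 0.49 · √116 - 3.291
z_β = 0.49 · 10.770 - 3.291
z_β = 1.987

Power = Φ(z_β) = Φ(1.987) ≈ 0.977

Effect size d = 0.49 is small by Cohen's convention (0.2/0.5/0.8).

Threshold: power ≥ 0.80 is conventionally adequate.
Power ≈ 0.98 → the study is adequately powered (power ≥ 0.80).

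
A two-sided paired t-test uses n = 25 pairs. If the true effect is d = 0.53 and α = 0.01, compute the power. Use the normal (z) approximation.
Power ≈ 0.53

Power calculation (paired t-test, normal approximation):
z_β = d · √n - z_{α/2}
z_β = 0.53 · √25 - 2.576
z_β = 0.53 · 5.000 - 2.576
z_β = 0.074

Power = Φ(z_β) = Φ(0.074) ≈ 0.530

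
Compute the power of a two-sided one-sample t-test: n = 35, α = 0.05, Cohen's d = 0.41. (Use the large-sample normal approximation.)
Power ≈ 0.68

Power calculation (one-sample t-test, normal approximation):
z_β = d · √n - z_{α/2}
z_β = 0.41 · √35 - 1.960
z_β = 0.41 · 5.916 - 1.960
z_β = 0.466

Power = Φ(z_β) = Φ(0.466) ≈ 0.679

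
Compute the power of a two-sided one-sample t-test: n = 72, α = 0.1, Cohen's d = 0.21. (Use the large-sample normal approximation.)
Power ≈ 0.55

Power calculation (one-sample t-test, normal approximation):
z_β = d · √n - z_{α/2}
z_β = 0.21 · √72 - 1.645
z_β = 0.21 · 8.485 - 1.645
z_β = 0.137

Power = Φ(z_β) = Φ(0.137) ≈ 0.555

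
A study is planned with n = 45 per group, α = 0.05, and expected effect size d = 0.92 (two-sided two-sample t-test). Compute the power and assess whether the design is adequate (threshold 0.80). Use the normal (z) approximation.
Power ≈ 0.99; the study is adequately powered (power ≥ 0.80)

Power calculation (two-sample t-test, normal approximation):
z_β = d · √(n/2) - z_{α/2}
z_β = 0.92 · √(45/2) - 1.960
z_β = 0.92 · 4.743 - 1.960
z_β = 2.404

Power = Φ(z_β) = Φ(2.404) ≈ 0.992

Effect size d = 0.92 is large by Cohen's convention (0.2/0.5/0.8).

Threshold: power ≥ 0.80 is conventionally adequate.
Power ≈ 0.99 → the study is adequately powered (power ≥ 0.80).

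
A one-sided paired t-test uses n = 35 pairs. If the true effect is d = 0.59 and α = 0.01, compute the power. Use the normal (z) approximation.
Power ≈ 0.88

Power calculation (paired t-test, normal approximation):
z_β = d · √n - z_α
z_β = 0.59 · √35 - 2.326
z_β = 0.59 · 5.916 - 2.326
z_β = 1.164

Power = Φ(z_β) = Φ(1.164) ≈ 0.878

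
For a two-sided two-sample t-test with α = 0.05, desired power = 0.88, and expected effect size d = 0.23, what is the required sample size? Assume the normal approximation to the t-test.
n = 372 per group

Sample size formula (two-sample t-test, normal approximation):
n = 2 · ((z_{α/2} + z_β) / d)²

z_{α/2} = 1.960 (for α = 0.05, two-sided)
z_β = 1.175 (for power = 0.88)
d = 0.23

n = 2 · ((1.960 + 1.175) / 0.23)²
n = 2 · (13.630)²
n ≈ 371.55
Round up to the next whole number: n = 372 per group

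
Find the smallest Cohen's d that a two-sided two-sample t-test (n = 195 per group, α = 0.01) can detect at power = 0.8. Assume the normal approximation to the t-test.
d ≈ 0.35

Minimum detectable effect (two-sample t-test, normal approximation):
d = (z_{α/2} + z_β) / √(n/2)
d = (2.576 + 0.842) / √(195/2)
d = 3.417 / 9.874
d ≈ 0.35

By Cohen's convention (0.2 small / 0.5 medium / 0.8 large): small effect.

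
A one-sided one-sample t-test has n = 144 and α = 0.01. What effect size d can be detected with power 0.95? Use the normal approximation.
d ≈ 0.33

Minimum detectable effect (one-sample t-test, normal approximation):
d = (z_α + z_β) / √n
d = (2.326 + 1.645) / √144
d = 3.971 / 12.000
d ≈ 0.33

By Cohen's convention (0.2 small / 0.5 medium / 0.8 large): small effect.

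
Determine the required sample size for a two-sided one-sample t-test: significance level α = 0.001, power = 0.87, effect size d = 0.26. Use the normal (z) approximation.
n = 289

Sample size formula (one-sample t-test, normal approximation):
n = ((z_{α/2} + z_β) / d)²

z_{α/2} = 3.291 (for α = 0.001, two-sided)
z_β = 1.126 (for power = 0.87)
d = 0.26

n = ((3.291 + 1.126) / 0.26)²
n = (16.988)²
n ≈ 288.59
Round up to the next whole number: n = 289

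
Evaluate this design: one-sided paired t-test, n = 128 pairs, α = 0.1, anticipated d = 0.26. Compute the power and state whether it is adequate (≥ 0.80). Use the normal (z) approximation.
Power ≈ 0.95; the study is adequately powered (power ≥ 0.80)

Power calculation (paired t-test, normal approximation):
z_β = d · √n - z_α
z_β = 0.26 · √128 - 1.282
z_β = 0.26 · 11.314 - 1.282
z_β = 1.660

Power = Φ(z_β) = Φ(1.660) ≈ 0.952

Effect size d = 0.26 is small by Cohen's convention (0.2/0.5/0.8).

Threshold: power ≥ 0.80 is conventionally adequate.
Power ≈ 0.95 → the study is adequately powered (power ≥ 0.80).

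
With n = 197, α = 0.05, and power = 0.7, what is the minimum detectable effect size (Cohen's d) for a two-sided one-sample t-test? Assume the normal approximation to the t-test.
d ≈ 0.18

Minimum detectable effect (one-sample t-test, normal approximation):
d = (z_{α/2} + z_β) / √n
d = (1.960 + 0.524) / √197
d = 2.484 / 14.036
d ≈ 0.18

By Cohen's convention (0.2 small / 0.5 medium / 0.8 large): very small effect.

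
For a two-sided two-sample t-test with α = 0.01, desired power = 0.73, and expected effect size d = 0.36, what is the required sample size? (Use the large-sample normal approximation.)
n = 157 per group

Sample size formula (two-sample t-test, normal approximation):
n = 2 · ((z_{α/2} + z_β) / d)²

z_{α/2} = 2.576 (for α = 0.01, two-sided)
z_β = 0.613 (for power = 0.73)
d = 0.36

n = 2 · ((2.576 + 0.613) / 0.36)²
n = 2 · (8.858)²
n ≈ 156.93
Round up to the next whole number: n = 157 per group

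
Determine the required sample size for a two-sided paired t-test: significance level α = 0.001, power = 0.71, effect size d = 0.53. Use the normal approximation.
n = 53 pairs

Sample size formula (paired t-test, normal approximation):
n = ((z_{α/2} + z_β) / d)²

z_{α/2} = 3.291 (for α = 0.001, two-sided)
z_β = 0.553 (for power = 0.71)
d = 0.53

n = ((3.291 + 0.553) / 0.53)²
n = (7.253)²
n ≈ 52.61
Round up to the next whole number: n = 53 pairs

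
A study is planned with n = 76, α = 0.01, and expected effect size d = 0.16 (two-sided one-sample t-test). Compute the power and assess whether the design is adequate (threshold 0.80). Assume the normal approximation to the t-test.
Power ≈ 0.12; the study is underpowered (power < 0.80)

Power calculation (one-sample t-test, normal approximation):
z_β = d · √n - z_{α/2}
z_β = 0.16 · √76 - 2.576
z_β = 0.16 · 8.718 - 2.576
z_β = -1.181

Power = Φ(z_β) = Φ(-1.181) ≈ 0.119

Effect size d = 0.16 is very small by Cohen's convention (0.2/0.5/0.8).

Threshold: power ≥ 0.80 is conventionally adequate.
Power ≈ 0.12 → the study is underpowered (power < 0.80).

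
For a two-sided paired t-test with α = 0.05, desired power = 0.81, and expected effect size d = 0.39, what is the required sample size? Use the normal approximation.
n = 53 pairs

Sample size formula (paired t-test, normal approximation):
n = ((z_{α/2} + z_β) / d)²

z_{α/2} = 1.960 (for α = 0.05, two-sided)
z_β = 0.878 (for power = 0.81)
d = 0.39

n = ((1.960 + 0.878) / 0.39)²
n = (7.277)²
n ≈ 52.95
Round up to the next whole number: n = 53 pairs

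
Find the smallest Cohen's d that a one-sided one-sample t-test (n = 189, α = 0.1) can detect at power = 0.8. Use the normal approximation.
d ≈ 0.15

Minimum detectable effect (one-sample t-test, normal approximation):
d = (z_α + z_β) / √n
d = (1.282 + 0.842) / √189
d = 2.123 / 13.748
d ≈ 0.15

By Cohen's convention (0.2 small / 0.5 medium / 0.8 large): very small effect.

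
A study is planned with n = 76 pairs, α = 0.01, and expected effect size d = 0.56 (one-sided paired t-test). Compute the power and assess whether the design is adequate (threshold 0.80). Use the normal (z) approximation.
Power ≈ 0.99; the study is adequately powered (power ≥ 0.80)

Power calculation (paired t-test, normal approximation):
z_β = d · √n - z_α
z_β = 0.56 · √76 - 2.326
z_β = 0.56 · 8.718 - 2.326
z_β = 2.556

Power = Φ(z_β) = Φ(2.556) ≈ 0.995

Effect size d = 0.56 is medium by Cohen's convention (0.2/0.5/0.8).

Threshold: power ≥ 0.80 is conventionally adequate.
Power ≈ 0.99 → the study is adequately powered (power ≥ 0.80).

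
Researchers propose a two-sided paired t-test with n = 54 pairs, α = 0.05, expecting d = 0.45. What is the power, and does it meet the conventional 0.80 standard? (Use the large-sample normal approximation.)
Power ≈ 0.91; the study is adequately powered (power ≥ 0.80)

Power calculation (paired t-test, normal approximation):
z_β = d · √n - z_{α/2}
z_β = 0.45 · √54 - 1.960
z_β = 0.45 · 7.348 - 1.960
z_β = 1.347

Power = Φ(z_β) = Φ(1.347) ≈ 0.911

Effect size d = 0.45 is small by Cohen's convention (0.2/0.5/0.8).

Threshold: power ≥ 0.80 is conventionally adequate.
Power ≈ 0.91 → the study is adequately powered (power ≥ 0.80).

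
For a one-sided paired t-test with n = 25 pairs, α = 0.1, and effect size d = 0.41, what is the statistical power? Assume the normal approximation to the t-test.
Power ≈ 0.78

Power calculation (paired t-test, normal approximation):
z_β = d · √n - z_α
z_β = 0.41 · √25 - 1.282
z_β = 0.41 · 5.000 - 1.282
z_β = 0.768

Power = Φ(z_β) = Φ(0.768) ≈ 0.779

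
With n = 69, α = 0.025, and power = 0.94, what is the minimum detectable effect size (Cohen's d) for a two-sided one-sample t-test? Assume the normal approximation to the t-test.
d ≈ 0.46

Minimum detectable effect (one-sample t-test, normal approximation):
d = (z_{α/2} + z_β) / √n
d = (2.241 + 1.555) / √69
d = 3.796 / 8.307
d ≈ 0.46

By Cohen's convention (0.2 small / 0.5 medium / 0.8 large): small effect.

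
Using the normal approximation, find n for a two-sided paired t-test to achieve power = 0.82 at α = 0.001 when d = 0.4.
n = 111 pairs

Sample size formula (paired t-test, normal approximation):
n = ((z_{α/2} + z_β) / d)²

z_{α/2} = 3.291 (for α = 0.001, two-sided)
z_β = 0.915 (for power = 0.82)
d = 0.4

n = ((3.291 + 0.915) / 0.4)²
n = (10.515)²
n ≈ 110.57
Round up to the next whole number: n = 111 pairs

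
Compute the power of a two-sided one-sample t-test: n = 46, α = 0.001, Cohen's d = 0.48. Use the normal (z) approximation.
Power ≈ 0.49

Power calculation (one-sample t-test, normal approximation):
z_β = d · √n - z_{α/2}
z_β = 0.48 · √46 - 3.291
z_β = 0.48 · 6.782 - 3.291
z_β = -0.035

Power = Φ(z_β) = Φ(-0.035) ≈ 0.486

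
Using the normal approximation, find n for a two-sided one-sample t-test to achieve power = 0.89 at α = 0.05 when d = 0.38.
n = 71

Sample size formula (one-sample t-test, normal approximation):
n = ((z_{α/2} + z_β) / d)²

z_{α/2} = 1.960 (for α = 0.05, two-sided)
z_β = 1.227 (for power = 0.89)
d = 0.38

n = ((1.960 + 1.227) / 0.38)²
n = (8.387)²
n ≈ 70.34
Round up to the next whole number: n = 71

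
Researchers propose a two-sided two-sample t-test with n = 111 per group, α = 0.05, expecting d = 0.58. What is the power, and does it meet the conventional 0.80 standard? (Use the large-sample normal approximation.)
Power ≈ 0.99; the study is adequately powered (power ≥ 0.80)

Power calculation (two-sample t-test, normal approximation):
z_β = d · √(n/2) - z_{α/2}
z_β = 0.58 · √(111/2) - 1.960
z_β = 0.58 · 7.450 - 1.960
z_β = 2.361

Power = Φ(z_β) = Φ(2.361) ≈ 0.991

Effect size d = 0.58 is medium by Cohen's convention (0.2/0.5/0.8).

Threshold: power ≥ 0.80 is conventionally adequate.
Power ≈ 0.99 → the study is adequately powered (power ≥ 0.80).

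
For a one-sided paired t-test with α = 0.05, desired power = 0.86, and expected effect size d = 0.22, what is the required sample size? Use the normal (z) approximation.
n = 154 pairs

Sample size formula (paired t-test, normal approximation):
n = ((z_α + z_β) / d)²

z_α = 1.645 (for α = 0.05, one-sided)
z_β = 1.080 (for power = 0.86)
d = 0.22

n = ((1.645 + 1.080) / 0.22)²
n = (12.386)²
n ≈ 153.41
Round up to the next whole number: n = 154 pairs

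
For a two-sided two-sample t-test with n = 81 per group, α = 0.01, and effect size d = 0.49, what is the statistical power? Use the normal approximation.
Power ≈ 0.71

Power calculation (two-sample t-test, normal approximation):
z_β = d · √(n/2) - z_{α/2}
z_β = 0.49 · √(81/2) - 2.576
z_β = 0.49 · 6.364 - 2.576
z_β = 0.543

Power = Φ(z_β) = Φ(0.543) ≈ 0.706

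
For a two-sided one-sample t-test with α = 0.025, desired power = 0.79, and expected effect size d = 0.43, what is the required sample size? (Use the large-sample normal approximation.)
n = 51

Sample size formula (one-sample t-test, normal approximation):
n = ((z_{α/2} + z_β) / d)²

z_{α/2} = 2.241 (for α = 0.025, two-sided)
z_β = 0.806 (for power = 0.79)
d = 0.43

n = ((2.241 + 0.806) / 0.43)²
n = (7.086)²
n ≈ 50.21
Round up to the next whole number: n = 51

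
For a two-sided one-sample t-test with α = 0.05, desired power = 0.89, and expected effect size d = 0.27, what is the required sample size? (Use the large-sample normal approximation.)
n = 140

Sample size formula (one-sample t-test, normal approximation):
n = ((z_{α/2} + z_β) / d)²

z_{α/2} = 1.960 (for α = 0.05, two-sided)
z_β = 1.227 (for power = 0.89)
d = 0.27

n = ((1.960 + 1.227) / 0.27)²
n = (11.804)²
n ≈ 139.33
Round up to the next whole number: n = 140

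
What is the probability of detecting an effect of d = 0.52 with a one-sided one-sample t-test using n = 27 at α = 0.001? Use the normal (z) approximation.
Power ≈ 0.35

Power calculation (one-sample t-test, normal approximation):
z_β = d · √n - z_α
z_β = 0.52 · √27 - 3.090
z_β = 0.52 · 5.196 - 3.090
z_β = -0.388

Power = Φ(z_β) = Φ(-0.388) ≈ 0.349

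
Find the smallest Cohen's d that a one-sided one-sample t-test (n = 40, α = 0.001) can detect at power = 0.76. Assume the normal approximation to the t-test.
d ≈ 0.60

Minimum detectable effect (one-sample t-test, normal approximation):
d = (z_α + z_β) / √n
d = (3.090 + 0.706) / √40
d = 3.797 / 6.325
d ≈ 0.60

By Cohen's convention (0.2 small / 0.5 medium / 0.8 large): medium effect.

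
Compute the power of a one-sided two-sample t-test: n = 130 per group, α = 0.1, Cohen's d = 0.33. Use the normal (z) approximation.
Power ≈ 0.92

Power calculation (two-sample t-test, normal approximation):
z_β = d · √(n/2) - z_α
z_β = 0.33 · √(130/2) - 1.282
z_β = 0.33 · 8.062 - 1.282
z_β = 1.379

Power = Φ(z_β) = Φ(1.379) ≈ 0.916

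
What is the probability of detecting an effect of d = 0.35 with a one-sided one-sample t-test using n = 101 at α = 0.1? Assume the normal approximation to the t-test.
Power ≈ 0.99

Power calculation (one-sample t-test, normal approximation):
z_β = d · √n - z_α
z_β = 0.35 · √101 - 1.282
z_β = 0.35 · 10.050 - 1.282
z_β = 2.236

Power = Φ(z_β) = Φ(2.236) ≈ 0.987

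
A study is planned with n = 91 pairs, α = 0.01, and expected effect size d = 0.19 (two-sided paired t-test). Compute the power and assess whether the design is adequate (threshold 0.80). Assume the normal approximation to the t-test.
Power ≈ 0.22; the study is underpowered (power < 0.80)

Power calculation (paired t-test, normal approximation):
z_β = d · √n - z_{α/2}
z_β = 0.19 · √91 - 2.576
z_β = 0.19 · 9.539 - 2.576
z_β = -0.763

Power = Φ(z_β) = Φ(-0.763) ≈ 0.223

Effect size d = 0.19 is very small by Cohen's convention (0.2/0.5/0.8).

Threshold: power ≥ 0.80 is conventionally adequate.
Power ≈ 0.22 → the study is underpowered (power < 0.80).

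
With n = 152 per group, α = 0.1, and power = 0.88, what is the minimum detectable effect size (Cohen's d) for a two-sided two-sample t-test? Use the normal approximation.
d ≈ 0.32

Minimum detectable effect (two-sample t-test, normal approximation):
d = (z_{α/2} + z_β) / √(n/2)
d = (1.645 + 1.175) / √(152/2)
d = 2.820 / 8.718
d ≈ 0.32

By Cohen's convention (0.2 small / 0.5 medium / 0.8 large): small effect.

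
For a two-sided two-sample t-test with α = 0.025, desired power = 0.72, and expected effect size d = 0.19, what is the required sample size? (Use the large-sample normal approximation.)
n = 442 per group

Sample size formula (two-sample t-test, normal approximation):
n = 2 · ((z_{α/2} + z_β) / d)²

z_{α/2} = 2.241 (for α = 0.025, two-sided)
z_β = 0.583 (for power = 0.72)
d = 0.19

n = 2 · ((2.241 + 0.583) / 0.19)²
n = 2 · (14.863)²
n ≈ 441.82
Round up to the next whole number: n = 442 per group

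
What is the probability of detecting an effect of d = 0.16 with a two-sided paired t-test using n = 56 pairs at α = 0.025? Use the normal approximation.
Power ≈ 0.15

Power calculation (paired t-test, normal approximation):
z_β = d · √n - z_{α/2}
z_β = 0.16 · √56 - 2.241
z_β = 0.16 · 7.483 - 2.241
z_β = -1.044

Power = Φ(z_β) = Φ(-1.044) ≈ 0.148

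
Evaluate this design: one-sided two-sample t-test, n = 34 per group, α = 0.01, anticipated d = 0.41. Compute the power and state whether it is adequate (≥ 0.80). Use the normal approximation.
Power ≈ 0.26; the study is underpowered (power < 0.80)

Power calculation (two-sample t-test, normal approximation):
z_β = d · √(n/2) - z_α
z_β = 0.41 · √(34/2) - 2.326
z_β = 0.41 · 4.123 - 2.326
z_β = -0.636

Power = Φ(z_β) = Φ(-0.636) ≈ 0.262

Effect size d = 0.41 is small by Cohen's convention (0.2/0.5/0.8).

Threshold: power ≥ 0.80 is conventionally adequate.
Power ≈ 0.26 → the study is underpowered (power < 0.80).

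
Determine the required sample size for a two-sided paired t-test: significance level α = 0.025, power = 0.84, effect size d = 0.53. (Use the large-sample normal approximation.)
n = 38 pairs

Sample size formula (paired t-test, normal approximation):
n = ((z_{α/2} + z_β) / d)²

z_{α/2} = 2.241 (for α = 0.025, two-sided)
z_β = 0.994 (for power = 0.84)
d = 0.53

n = ((2.241 + 0.994) / 0.53)²
n = (6.104)²
n ≈ 37.26
Round up to the next whole number: n = 38 pairs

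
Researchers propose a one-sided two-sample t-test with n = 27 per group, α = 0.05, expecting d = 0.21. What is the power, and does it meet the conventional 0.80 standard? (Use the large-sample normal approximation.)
Power ≈ 0.19; the study is underpowered (power < 0.80)

Power calculation (two-sample t-test, normal approximation):
z_β = d · √(n/2) - z_α
z_β = 0.21 · √(27/2) - 1.645
z_β = 0.21 · 3.674 - 1.645
z_β = -0.873

Power = Φ(z_β) = Φ(-0.873) ≈ 0.191

Effect size d = 0.21 is small by Cohen's convention (0.2/0.5/0.8).

Threshold: power ≥ 0.80 is conventionally adequate.
Power ≈ 0.19 → the study is underpowered (power < 0.80).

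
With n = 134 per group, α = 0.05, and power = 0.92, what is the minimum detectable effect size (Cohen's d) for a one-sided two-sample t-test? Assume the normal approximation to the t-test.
d ≈ 0.37

Minimum detectable effect (two-sample t-test, normal approximation):
d = (z_α + z_β) / √(n/2)
d = (1.645 + 1.405) / √(134/2)
d = 3.050 / 8.185
d ≈ 0.37

By Cohen's convention (0.2 small / 0.5 medium / 0.8 large): small effect.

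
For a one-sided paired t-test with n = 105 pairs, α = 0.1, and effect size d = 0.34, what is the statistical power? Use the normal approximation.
Power ≈ 0.99

Power calculation (paired t-test, normal approximation):
z_β = d · √n - z_α
z_β = 0.34 · √105 - 1.282
z_β = 0.34 · 10.247 - 1.282
z_β = 2.202

Power = Φ(z_β) = Φ(2.202) ≈ 0.986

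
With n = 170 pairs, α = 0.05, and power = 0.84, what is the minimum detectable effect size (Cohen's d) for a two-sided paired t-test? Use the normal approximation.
d ≈ 0.23

Minimum detectable effect (paired t-test, normal approximation):
d = (z_{α/2} + z_β) / √n
d = (1.960 + 0.994) / √170
d = 2.954 / 13.038
d ≈ 0.23

By Cohen's convention (0.2 small / 0.5 medium / 0.8 large): small effect.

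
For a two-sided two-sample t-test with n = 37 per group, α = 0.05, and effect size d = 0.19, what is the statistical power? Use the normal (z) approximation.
Power ≈ 0.13

Power calculation (two-sample t-test, normal approximation):
z_β = d · √(n/2) - z_{α/2}
z_β = 0.19 · √(37/2) - 1.960
z_β = 0.19 · 4.301 - 1.960
z_β = -1.143

Power = Φ(z_β) = Φ(-1.143) ≈ 0.127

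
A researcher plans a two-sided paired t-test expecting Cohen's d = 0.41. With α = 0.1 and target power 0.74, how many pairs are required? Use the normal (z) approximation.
n = 32 pairs

Sample size formula (paired t-test, normal approximation):
n = ((z_{α/2} + z_β) / d)²

z_{α/2} = 1.645 (for α = 0.1, two-sided)
z_β = 0.643 (for power = 0.74)
d = 0.41

n = ((1.645 + 0.643) / 0.41)²
n = (5.580)²
n ≈ 31.14
Round up to the next whole number: n = 32 pairs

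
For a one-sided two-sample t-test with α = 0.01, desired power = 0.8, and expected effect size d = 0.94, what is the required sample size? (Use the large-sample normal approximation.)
n = 23 per group

Sample size formula (two-sample t-test, normal approximation):
n = 2 · ((z_α + z_β) / d)²

z_α = 2.326 (for α = 0.01, one-sided)
z_β = 0.842 (for power = 0.8)
d = 0.94

n = 2 · ((2.326 + 0.842) / 0.94)²
n = 2 · (3.370)²
n ≈ 22.71
Round up to the next whole number: n = 23 per group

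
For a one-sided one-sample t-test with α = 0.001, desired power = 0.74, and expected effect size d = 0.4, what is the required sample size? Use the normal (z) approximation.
n = 88

Sample size formula (one-sample t-test, normal approximation):
n = ((z_α + z_β) / d)²

z_α = 3.090 (for α = 0.001, one-sided)
z_β = 0.643 (for power = 0.74)
d = 0.4

n = ((3.090 + 0.643) / 0.4)²
n = (9.333)²
n ≈ 87.10
Round up to the next whole number: n = 88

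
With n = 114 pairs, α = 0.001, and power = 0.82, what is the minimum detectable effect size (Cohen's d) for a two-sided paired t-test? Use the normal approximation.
d ≈ 0.39

Minimum detectable effect (paired t-test, normal approximation):
d = (z_{α/2} + z_β) / √n
d = (3.291 + 0.915) / √114
d = 4.206 / 10.677
d ≈ 0.39

By Cohen's convention (0.2 small / 0.5 medium / 0.8 large): small effect.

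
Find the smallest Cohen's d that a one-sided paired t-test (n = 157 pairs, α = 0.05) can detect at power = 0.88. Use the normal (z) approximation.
d ≈ 0.23

Minimum detectable effect (paired t-test, normal approximation):
d = (z_α + z_β) / √n
d = (1.645 + 1.175) / √157
d = 2.820 / 12.530
d ≈ 0.23

By Cohen's convention (0.2 small / 0.5 medium / 0.8 large): small effect.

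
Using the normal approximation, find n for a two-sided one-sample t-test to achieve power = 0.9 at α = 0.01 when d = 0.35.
n = 122

Sample size formula (one-sample t-test, normal approximation):
n = ((z_{α/2} + z_β) / d)²

z_{α/2} = 2.576 (for α = 0.01, two-sided)
z_β = 1.282 (for power = 0.9)
d = 0.35

n = ((2.576 + 1.282) / 0.35)²
n = (11.023)²
n ≈ 121.51
Round up to the next whole number: n = 122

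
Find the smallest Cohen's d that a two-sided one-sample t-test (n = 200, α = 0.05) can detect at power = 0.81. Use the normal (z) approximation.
d ≈ 0.20

Minimum detectable effect (one-sample t-test, normal approximation):
d = (z_{α/2} + z_β) / √n
d = (1.960 + 0.878) / √200
d = 2.838 / 14.142
d ≈ 0.20

By Cohen's convention (0.2 small / 0.5 medium / 0.8 large): small effect.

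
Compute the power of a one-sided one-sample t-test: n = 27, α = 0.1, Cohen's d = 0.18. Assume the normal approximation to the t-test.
Power ≈ 0.36

Power calculation (one-sample t-test, normal approximation):
z_β = d · √n - z_α
z_β = 0.18 · √27 - 1.282
z_β = 0.18 · 5.196 - 1.282
z_β = -0.346

Power = Φ(z_β) = Φ(-0.346) ≈ 0.365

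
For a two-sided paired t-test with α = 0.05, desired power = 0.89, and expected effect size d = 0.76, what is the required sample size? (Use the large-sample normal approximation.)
n = 18 pairs

Sample size formula (paired t-test, normal approximation):
n = ((z_{α/2} + z_β) / d)²

z_{α/2} = 1.960 (for α = 0.05, two-sided)
z_β = 1.227 (for power = 0.89)
d = 0.76

n = ((1.960 + 1.227) / 0.76)²
n = (4.193)²
n ≈ 17.58
Round up to the next whole number: n = 18 pairs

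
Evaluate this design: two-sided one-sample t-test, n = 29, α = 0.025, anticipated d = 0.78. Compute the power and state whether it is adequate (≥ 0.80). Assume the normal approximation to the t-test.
Power ≈ 0.97; the study is adequately powered (power ≥ 0.80)

Power calculation (one-sample t-test, normal approximation):
z_β = d · √n - z_{α/2}
z_β = 0.78 · √29 - 2.241
z_β = 0.78 · 5.385 - 2.241
z_β = 1.959

Power = Φ(z_β) = Φ(1.959) ≈ 0.975

Effect size d = 0.78 is medium by Cohen's convention (0.2/0.5/0.8).

Threshold: power ≥ 0.80 is conventionally adequate.
Power ≈ 0.97 → the study is adequately powered (power ≥ 0.80).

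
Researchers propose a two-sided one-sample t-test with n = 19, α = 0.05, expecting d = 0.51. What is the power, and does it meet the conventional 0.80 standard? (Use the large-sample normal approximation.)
Power ≈ 0.60; the study is underpowered (power < 0.80)

Power calculation (one-sample t-test, normal approximation):
z_β = d · √n - z_{α/2}
z_β = 0.51 · √19 - 1.960
z_β = 0.51 · 4.359 - 1.960
z_β = 0.263

Power = Φ(z_β) = Φ(0.263) ≈ 0.604

Effect size d = 0.51 is medium by Cohen's convention (0.2/0.5/0.8).

Threshold: power ≥ 0.80 is conventionally adequate.
Power ≈ 0.60 → the study is underpowered (power < 0.80).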